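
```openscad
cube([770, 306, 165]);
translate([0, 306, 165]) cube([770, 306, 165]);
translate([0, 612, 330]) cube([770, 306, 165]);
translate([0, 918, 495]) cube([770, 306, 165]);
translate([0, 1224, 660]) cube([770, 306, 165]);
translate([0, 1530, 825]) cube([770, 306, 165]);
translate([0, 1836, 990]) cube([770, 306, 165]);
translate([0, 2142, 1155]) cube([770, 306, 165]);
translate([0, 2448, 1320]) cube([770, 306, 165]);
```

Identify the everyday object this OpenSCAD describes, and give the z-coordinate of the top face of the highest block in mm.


A staircase. The total rise is 1485 mm.

9 identical blocks, each offset up and back from the previous — a staircase. Each step is 165 mm tall and there are 9 of them, so the total rise is 9 × 165 = 1485 mm.


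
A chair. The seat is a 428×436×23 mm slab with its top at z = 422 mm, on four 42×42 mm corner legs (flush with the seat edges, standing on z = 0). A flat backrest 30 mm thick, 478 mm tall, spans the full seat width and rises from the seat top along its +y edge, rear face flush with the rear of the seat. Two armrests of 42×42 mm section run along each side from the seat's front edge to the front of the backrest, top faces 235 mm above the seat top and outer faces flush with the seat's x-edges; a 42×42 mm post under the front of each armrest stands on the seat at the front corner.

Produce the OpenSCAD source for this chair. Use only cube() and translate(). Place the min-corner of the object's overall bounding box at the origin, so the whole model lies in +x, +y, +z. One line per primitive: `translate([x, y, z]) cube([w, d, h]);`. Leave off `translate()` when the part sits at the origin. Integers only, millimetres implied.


translate([0, 0, 399]) cube([428, 436, 23]);
cube([42, 42, 399]);
translate([386, 0, 0]) cube([42, 42, 399]);
translate([0, 394, 0]) cube([42, 42, 399]);
translate([386, 394, 0]) cube([42, 42, 399]);
translate([0, 406, 422]) cube([428, 30, 478]);
translate([0, 0, 615]) cube([42, 406, 42]);
translate([386, 0, 615]) cube([42, 406, 42]);
translate([0, 0, 422]) cube([42, 42, 193]);
translate([386, 0, 422]) cube([42, 42, 193]);


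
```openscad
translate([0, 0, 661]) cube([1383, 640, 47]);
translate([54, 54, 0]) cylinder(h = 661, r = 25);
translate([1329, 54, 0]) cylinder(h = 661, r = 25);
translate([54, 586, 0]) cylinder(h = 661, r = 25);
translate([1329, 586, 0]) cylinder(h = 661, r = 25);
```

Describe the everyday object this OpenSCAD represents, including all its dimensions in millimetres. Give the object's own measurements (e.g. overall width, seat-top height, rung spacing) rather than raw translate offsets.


A table: top 1383 mm (x) × 640 mm (y), 47 mm thick, upper face at z = 708 mm, on four round legs of 50 mm diameter, each leg's bounding box inset 29 mm from the nearest pair of top edges from z = 0 to the bottom of the top.


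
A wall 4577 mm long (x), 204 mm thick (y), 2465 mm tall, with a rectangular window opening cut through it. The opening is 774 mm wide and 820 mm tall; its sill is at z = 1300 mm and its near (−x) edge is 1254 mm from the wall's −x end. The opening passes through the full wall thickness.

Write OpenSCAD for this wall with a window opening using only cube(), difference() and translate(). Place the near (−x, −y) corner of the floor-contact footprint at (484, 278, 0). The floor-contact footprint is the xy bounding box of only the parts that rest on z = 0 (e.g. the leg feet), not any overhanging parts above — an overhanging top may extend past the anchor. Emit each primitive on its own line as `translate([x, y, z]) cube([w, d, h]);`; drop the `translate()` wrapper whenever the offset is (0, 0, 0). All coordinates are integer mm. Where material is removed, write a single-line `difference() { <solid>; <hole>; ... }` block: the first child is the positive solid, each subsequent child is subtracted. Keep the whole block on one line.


difference() { translate([484, 278, 0]) cube([4577, 204, 2465]); translate([1738, 278, 1300]) cube([774, 204, 820]); }


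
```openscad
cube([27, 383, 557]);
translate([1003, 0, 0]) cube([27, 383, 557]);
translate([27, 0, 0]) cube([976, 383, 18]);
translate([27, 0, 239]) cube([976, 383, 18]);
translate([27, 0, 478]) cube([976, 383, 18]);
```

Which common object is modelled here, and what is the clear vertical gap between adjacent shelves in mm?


A bookshelf. The clear shelf gap is 221 mm.

Two tall side panels with 3 horizontal boards between them — a bookshelf. The first two shelf undersides are at z = 0 and z = 239; with shelf thickness 18, the clear gap is 239 − 0 − 18 = 221 mm.


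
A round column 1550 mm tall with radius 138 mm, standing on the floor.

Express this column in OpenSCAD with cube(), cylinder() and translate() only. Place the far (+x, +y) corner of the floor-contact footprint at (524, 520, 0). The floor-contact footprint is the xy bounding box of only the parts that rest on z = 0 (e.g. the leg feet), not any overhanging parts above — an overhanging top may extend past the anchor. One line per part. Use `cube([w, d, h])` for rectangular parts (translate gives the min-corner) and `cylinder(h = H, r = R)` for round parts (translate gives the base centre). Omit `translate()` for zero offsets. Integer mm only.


translate([386, 382, 0]) cylinder(h = 1550, r = 138);


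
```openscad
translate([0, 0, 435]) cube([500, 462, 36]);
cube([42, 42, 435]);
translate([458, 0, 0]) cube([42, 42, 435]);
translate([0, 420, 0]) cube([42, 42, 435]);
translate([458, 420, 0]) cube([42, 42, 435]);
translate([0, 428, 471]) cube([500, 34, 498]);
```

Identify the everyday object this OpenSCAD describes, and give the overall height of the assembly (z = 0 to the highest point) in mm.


A chair. The overall height is 969 mm.

A slab on four corner posts with a tall panel at the back — a chair. The seat slab sits at z = 435 with thickness 36, and the 498 mm backrest starts at the seat top, so the overall height is 435 + 36 + 498 = 969 mm.


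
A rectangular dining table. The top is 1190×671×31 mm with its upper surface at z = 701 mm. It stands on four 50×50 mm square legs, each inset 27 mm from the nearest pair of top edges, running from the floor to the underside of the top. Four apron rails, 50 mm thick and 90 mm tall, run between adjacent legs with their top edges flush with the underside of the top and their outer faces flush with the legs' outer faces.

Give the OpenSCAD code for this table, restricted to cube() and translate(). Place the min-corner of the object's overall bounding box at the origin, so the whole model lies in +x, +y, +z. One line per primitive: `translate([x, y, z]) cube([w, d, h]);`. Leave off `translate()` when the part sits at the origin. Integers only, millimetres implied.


// leg_h = 701 - 31 = 670
// apron z = 670 - 90 = 580
translate([0, 0, 670]) cube([1190, 671, 31]);
translate([27, 27, 0]) cube([50, 50, 670]);
translate([1113, 27, 0]) cube([50, 50, 670]);
translate([27, 594, 0]) cube([50, 50, 670]);
translate([1113, 594, 0]) cube([50, 50, 670]);
translate([77, 27, 580]) cube([1036, 50, 90]);
translate([77, 594, 580]) cube([1036, 50, 90]);
translate([27, 77, 580]) cube([50, 517, 90]);
translate([1113, 77, 580]) cube([50, 517, 90]);


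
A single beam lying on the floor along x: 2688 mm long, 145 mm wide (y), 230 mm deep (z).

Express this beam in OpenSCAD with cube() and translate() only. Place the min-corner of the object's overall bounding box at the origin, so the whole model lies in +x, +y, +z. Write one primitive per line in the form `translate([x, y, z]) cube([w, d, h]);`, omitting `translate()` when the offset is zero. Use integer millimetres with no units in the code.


cube([2688, 145, 230]);


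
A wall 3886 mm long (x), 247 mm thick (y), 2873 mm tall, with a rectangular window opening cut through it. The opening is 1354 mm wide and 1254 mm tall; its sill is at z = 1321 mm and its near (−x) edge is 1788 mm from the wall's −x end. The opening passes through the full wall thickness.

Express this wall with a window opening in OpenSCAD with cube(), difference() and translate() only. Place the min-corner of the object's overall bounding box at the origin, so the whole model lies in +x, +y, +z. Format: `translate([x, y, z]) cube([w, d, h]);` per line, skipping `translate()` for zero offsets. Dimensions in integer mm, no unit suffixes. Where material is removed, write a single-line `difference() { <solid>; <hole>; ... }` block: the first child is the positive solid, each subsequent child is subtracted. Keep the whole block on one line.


difference() { cube([3886, 247, 2873]); translate([1788, 0, 1321]) cube([1354, 247, 1254]); }


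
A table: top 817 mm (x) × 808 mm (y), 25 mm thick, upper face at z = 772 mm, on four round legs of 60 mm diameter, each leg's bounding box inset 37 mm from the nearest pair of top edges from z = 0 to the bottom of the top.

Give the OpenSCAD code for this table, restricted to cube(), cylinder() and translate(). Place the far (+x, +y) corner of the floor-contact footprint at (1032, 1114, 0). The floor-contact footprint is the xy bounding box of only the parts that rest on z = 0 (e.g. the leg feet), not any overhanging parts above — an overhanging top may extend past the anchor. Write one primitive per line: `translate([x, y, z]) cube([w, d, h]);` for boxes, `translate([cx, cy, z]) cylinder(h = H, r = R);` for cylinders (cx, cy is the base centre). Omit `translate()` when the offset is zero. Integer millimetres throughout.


translate([252, 343, 747]) cube([817, 808, 25]);
translate([319, 410, 0]) cylinder(h = 747, r = 30);
translate([1002, 410, 0]) cylinder(h = 747, r = 30);
translate([319, 1084, 0]) cylinder(h = 747, r = 30);
translate([1002, 1084, 0]) cylinder(h = 747, r = 30);


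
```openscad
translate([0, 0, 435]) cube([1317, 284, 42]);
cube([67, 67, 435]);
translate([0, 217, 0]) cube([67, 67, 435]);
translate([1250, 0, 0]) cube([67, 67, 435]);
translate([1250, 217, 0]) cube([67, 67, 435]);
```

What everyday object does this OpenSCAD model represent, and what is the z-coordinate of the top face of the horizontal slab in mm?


A bench. The seat-top height is 477 mm.

A long slab on four corner posts — a bench. The slab sits at z = 435 with thickness 42, so the top is 435 + 42 = 477 mm.


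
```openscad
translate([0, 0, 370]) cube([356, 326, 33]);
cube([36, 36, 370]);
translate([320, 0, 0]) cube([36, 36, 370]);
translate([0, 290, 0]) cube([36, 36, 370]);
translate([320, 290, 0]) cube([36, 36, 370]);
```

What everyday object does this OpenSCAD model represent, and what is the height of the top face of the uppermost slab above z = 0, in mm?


A stool. The seat height is 403 mm.

A 356×326×33 slab at z = 370 on four corner posts — a stool. The seat top is 370 + 33 = 403 mm.


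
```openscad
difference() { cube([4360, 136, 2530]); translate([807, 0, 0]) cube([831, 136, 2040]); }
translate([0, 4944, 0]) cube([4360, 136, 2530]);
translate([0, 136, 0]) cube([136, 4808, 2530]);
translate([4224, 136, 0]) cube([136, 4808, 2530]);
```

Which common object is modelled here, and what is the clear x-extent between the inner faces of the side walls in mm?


A single room. The interior width is 4088 mm.

Four walls enclosing a rectangle with a door in the front wall — a room. Outside width 4360 minus two 136 mm walls gives 4088 mm.


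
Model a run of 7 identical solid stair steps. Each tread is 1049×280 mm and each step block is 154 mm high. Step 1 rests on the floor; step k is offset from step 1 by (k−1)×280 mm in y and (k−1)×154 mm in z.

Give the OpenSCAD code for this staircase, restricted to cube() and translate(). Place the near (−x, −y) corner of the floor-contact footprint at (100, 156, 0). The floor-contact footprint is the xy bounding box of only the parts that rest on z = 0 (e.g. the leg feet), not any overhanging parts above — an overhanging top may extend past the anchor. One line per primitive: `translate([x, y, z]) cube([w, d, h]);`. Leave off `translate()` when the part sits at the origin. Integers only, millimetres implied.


translate([100, 156, 0]) cube([1049, 280, 154]);
translate([100, 436, 154]) cube([1049, 280, 154]);
translate([100, 716, 308]) cube([1049, 280, 154]);
translate([100, 996, 462]) cube([1049, 280, 154]);
translate([100, 1276, 616]) cube([1049, 280, 154]);
translate([100, 1556, 770]) cube([1049, 280, 154]);
translate([100, 1836, 924]) cube([1049, 280, 154]);


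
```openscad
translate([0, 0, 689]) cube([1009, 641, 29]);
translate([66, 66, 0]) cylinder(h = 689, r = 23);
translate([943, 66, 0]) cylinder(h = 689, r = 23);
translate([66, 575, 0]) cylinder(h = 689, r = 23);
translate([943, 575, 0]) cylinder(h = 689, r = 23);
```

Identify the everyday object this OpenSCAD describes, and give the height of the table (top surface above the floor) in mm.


A table. The table height is 718 mm.

A 1009×641×29 slab sits at z = 689 on four Ø46 mm round legs — a table. The top surface is at 689 + 29 = 718 mm.


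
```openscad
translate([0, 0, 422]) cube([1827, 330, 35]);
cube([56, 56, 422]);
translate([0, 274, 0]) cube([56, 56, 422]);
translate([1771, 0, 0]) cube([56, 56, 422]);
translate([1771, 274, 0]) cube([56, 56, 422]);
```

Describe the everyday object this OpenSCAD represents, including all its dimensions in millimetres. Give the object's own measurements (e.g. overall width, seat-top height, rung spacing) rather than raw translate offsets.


A bench: a 1827×330 mm seat slab, 35 mm thick, top at z = 457 mm, on four 56×56 mm square legs flush with the seat corners and standing on z = 0.


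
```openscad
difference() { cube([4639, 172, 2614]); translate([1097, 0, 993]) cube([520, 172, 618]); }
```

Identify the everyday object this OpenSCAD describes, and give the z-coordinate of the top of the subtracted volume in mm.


A wall with a window opening. The window head height is 1611 mm.

A wall with a rectangular opening subtracted — a window. Sill at z = 993, opening 618 mm tall, so the head is at 993 + 618 = 1611 mm.


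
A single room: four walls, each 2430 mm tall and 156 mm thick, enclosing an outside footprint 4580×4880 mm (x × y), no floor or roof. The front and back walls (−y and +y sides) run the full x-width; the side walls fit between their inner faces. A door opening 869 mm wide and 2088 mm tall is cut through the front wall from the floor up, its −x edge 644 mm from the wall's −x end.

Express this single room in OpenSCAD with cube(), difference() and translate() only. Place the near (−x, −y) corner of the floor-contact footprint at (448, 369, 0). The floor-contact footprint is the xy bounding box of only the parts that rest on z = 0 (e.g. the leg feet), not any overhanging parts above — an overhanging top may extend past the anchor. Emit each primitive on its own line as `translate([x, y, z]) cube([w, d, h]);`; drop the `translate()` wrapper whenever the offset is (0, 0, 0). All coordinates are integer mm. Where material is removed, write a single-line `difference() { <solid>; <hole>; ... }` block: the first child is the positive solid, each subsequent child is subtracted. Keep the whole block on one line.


difference() { translate([448, 369, 0]) cube([4580, 156, 2430]); translate([1092, 369, 0]) cube([869, 156, 2088]); }
translate([448, 5093, 0]) cube([4580, 156, 2430]);
translate([448, 525, 0]) cube([156, 4568, 2430]);
translate([4872, 525, 0]) cube([156, 4568, 2430]);


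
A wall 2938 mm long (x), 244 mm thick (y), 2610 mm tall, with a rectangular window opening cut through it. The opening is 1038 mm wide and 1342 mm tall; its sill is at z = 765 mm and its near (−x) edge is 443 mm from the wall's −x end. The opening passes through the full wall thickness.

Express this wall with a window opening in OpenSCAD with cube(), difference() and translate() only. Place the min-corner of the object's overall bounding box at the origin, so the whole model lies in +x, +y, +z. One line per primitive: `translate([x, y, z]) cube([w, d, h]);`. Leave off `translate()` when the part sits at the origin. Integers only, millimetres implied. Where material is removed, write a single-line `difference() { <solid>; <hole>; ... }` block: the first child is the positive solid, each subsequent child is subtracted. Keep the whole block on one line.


difference() { cube([2938, 244, 2610]); translate([443, 0, 765]) cube([1038, 244, 1342]); }


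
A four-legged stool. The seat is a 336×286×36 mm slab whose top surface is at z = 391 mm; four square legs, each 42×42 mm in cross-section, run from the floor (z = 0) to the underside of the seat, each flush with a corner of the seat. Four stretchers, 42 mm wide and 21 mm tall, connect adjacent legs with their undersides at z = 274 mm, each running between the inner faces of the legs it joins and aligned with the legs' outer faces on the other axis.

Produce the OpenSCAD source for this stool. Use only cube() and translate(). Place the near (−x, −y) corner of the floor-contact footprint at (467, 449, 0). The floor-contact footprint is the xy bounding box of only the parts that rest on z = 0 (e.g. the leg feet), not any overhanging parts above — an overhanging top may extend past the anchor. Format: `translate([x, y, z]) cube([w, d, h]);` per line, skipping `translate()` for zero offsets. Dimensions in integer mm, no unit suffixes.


// leg_h = 391 - 36 = 355
// stretcher span = 336 - 2*42 = 252
translate([467, 449, 355]) cube([336, 286, 36]);
translate([467, 449, 0]) cube([42, 42, 355]);
translate([761, 449, 0]) cube([42, 42, 355]);
translate([467, 693, 0]) cube([42, 42, 355]);
translate([761, 693, 0]) cube([42, 42, 355]);
translate([509, 449, 274]) cube([252, 42, 21]);
translate([509, 693, 274]) cube([252, 42, 21]);
translate([467, 491, 274]) cube([42, 202, 21]);
translate([761, 491, 274]) cube([42, 202, 21]);


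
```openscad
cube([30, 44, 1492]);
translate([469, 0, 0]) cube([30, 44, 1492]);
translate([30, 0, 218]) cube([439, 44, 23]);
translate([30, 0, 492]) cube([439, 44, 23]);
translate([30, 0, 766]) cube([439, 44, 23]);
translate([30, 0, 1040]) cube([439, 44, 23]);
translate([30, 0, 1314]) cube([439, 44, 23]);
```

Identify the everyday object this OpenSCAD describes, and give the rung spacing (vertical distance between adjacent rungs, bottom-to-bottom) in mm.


A ladder. The rung spacing is 274 mm.

Two tall 30×44 posts with 5 short bars between them — a ladder. Adjacent rungs sit at z = 218 and z = 492, so the spacing is 492 − 218 = 274 mm.


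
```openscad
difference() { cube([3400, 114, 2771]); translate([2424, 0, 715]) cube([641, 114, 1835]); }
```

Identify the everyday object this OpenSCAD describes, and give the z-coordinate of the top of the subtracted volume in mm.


A wall with a window opening. The window head height is 2550 mm.

A wall with a rectangular opening subtracted — a window. Sill at z = 715, opening 1835 mm tall, so the head is at 715 + 1835 = 2550 mm.


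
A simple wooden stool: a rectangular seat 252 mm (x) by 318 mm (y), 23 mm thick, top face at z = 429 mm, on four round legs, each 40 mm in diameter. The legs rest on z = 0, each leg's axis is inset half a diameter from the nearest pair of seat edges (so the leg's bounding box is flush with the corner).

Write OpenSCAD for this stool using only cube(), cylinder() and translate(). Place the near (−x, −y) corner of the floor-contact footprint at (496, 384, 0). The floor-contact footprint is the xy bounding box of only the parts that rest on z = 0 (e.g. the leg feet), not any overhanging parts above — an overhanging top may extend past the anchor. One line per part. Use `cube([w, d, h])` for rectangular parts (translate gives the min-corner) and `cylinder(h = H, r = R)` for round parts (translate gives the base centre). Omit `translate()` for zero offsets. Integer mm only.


translate([496, 384, 406]) cube([252, 318, 23]);
translate([516, 404, 0]) cylinder(h = 406, r = 20);
translate([728, 404, 0]) cylinder(h = 406, r = 20);
translate([516, 682, 0]) cylinder(h = 406, r = 20);
translate([728, 682, 0]) cylinder(h = 406, r = 20);


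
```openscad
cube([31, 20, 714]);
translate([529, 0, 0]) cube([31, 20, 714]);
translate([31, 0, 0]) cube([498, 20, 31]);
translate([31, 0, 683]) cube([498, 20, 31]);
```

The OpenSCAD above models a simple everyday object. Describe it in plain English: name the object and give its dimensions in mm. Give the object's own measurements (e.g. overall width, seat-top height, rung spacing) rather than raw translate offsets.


A rectangular picture frame lying in the x–z plane (depth along y). The opening is 498 mm wide (x) by 652 mm tall (z), surrounded by a border 31 mm wide on all four sides. The frame is 20 mm deep and is made of two full-height vertical stiles with two horizontal rails fitted between them.


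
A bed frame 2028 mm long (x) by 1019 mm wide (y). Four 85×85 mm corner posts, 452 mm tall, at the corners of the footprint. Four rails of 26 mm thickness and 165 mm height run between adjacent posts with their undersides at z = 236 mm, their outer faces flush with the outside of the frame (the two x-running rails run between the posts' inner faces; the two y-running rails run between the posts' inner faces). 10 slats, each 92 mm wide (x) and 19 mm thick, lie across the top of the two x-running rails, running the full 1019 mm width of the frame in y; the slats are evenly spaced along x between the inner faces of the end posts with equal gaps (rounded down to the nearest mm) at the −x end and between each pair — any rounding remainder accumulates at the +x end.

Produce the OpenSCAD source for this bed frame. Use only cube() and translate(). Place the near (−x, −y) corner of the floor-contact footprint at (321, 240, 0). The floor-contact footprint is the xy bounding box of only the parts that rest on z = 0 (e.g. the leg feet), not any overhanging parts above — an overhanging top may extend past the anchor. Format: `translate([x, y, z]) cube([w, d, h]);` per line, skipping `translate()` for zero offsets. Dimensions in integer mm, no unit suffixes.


// slat z = rail_z + rail_h = 236 + 165 = 401
// slat gap = ⌊(1858 − 10·92) / 11⌋ = 85
translate([321, 240, 0]) cube([85, 85, 452]);
translate([321, 1174, 0]) cube([85, 85, 452]);
translate([2264, 240, 0]) cube([85, 85, 452]);
translate([2264, 1174, 0]) cube([85, 85, 452]);
translate([406, 240, 236]) cube([1858, 26, 165]);
translate([406, 1233, 236]) cube([1858, 26, 165]);
translate([321, 325, 236]) cube([26, 849, 165]);
translate([2323, 325, 236]) cube([26, 849, 165]);
translate([491, 240, 401]) cube([92, 1019, 19]);
translate([668, 240, 401]) cube([92, 1019, 19]);
translate([845, 240, 401]) cube([92, 1019, 19]);
translate([1022, 240, 401]) cube([92, 1019, 19]);
translate([1199, 240, 401]) cube([92, 1019, 19]);
translate([1376, 240, 401]) cube([92, 1019, 19]);
translate([1553, 240, 401]) cube([92, 1019, 19]);
translate([1730, 240, 401]) cube([92, 1019, 19]);
translate([1907, 240, 401]) cube([92, 1019, 19]);
translate([2084, 240, 401]) cube([92, 1019, 19]);


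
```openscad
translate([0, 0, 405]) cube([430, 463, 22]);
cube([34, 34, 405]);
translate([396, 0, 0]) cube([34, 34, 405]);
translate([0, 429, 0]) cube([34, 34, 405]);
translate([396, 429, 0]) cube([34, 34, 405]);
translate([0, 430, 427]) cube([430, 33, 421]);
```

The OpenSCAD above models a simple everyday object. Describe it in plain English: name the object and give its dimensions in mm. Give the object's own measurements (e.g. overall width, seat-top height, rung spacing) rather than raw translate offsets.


A chair. The seat is a 430×463×22 mm slab with its top at z = 427 mm, on four 34×34 mm corner legs (flush with the seat edges, standing on z = 0). A flat backrest 33 mm thick, 421 mm tall, spans the full seat width and rises from the seat top along its +y edge, rear face flush with the rear of the seat.


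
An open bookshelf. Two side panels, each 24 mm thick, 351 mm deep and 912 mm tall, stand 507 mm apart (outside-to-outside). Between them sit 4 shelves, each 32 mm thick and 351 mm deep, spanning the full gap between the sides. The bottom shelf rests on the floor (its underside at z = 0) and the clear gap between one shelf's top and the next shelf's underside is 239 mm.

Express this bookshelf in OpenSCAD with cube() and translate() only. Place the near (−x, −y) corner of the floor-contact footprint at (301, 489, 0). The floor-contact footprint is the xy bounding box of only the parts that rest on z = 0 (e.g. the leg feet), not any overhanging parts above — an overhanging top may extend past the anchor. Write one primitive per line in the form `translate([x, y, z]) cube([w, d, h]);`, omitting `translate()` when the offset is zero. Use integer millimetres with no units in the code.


translate([301, 489, 0]) cube([24, 351, 912]);
translate([784, 489, 0]) cube([24, 351, 912]);
translate([325, 489, 0]) cube([459, 351, 32]);
translate([325, 489, 271]) cube([459, 351, 32]);
translate([325, 489, 542]) cube([459, 351, 32]);
translate([325, 489, 813]) cube([459, 351, 32]);


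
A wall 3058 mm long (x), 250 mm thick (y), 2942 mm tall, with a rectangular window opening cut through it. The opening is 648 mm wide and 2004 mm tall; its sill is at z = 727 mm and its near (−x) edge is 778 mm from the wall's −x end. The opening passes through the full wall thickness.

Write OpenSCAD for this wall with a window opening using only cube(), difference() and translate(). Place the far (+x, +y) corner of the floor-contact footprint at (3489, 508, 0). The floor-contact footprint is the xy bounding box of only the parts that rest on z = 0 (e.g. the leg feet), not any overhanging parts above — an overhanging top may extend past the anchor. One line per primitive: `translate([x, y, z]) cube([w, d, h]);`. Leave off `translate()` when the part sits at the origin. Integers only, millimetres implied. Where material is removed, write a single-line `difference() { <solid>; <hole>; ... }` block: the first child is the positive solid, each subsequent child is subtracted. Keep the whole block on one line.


difference() { translate([431, 258, 0]) cube([3058, 250, 2942]); translate([1209, 258, 727]) cube([648, 250, 2004]); }


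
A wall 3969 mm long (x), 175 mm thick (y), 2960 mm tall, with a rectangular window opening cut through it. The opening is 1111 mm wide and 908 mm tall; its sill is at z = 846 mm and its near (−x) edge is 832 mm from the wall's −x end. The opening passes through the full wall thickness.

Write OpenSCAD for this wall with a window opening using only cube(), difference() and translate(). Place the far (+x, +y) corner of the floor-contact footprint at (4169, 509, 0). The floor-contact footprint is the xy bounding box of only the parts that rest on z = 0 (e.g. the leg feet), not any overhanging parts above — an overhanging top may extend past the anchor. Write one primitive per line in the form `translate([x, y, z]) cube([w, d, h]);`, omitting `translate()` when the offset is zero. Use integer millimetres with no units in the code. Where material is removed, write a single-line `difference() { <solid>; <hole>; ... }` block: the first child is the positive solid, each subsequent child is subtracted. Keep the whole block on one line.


difference() { translate([200, 334, 0]) cube([3969, 175, 2960]); translate([1032, 334, 846]) cube([1111, 175, 908]); }


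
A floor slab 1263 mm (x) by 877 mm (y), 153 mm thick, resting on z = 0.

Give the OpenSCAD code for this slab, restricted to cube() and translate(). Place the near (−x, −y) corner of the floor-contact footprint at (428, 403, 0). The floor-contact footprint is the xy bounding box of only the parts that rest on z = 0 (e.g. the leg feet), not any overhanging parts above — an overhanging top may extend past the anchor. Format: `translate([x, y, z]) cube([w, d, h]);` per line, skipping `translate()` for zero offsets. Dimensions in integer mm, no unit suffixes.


translate([428, 403, 0]) cube([1263, 877, 153]);


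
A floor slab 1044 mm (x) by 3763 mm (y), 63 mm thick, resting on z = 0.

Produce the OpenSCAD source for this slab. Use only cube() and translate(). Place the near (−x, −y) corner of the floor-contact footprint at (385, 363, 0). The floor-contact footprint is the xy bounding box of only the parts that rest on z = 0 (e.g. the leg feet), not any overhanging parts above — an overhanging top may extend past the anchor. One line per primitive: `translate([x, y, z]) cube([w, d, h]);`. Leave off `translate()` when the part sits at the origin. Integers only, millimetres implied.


translate([385, 363, 0]) cube([1044, 3763, 63]);


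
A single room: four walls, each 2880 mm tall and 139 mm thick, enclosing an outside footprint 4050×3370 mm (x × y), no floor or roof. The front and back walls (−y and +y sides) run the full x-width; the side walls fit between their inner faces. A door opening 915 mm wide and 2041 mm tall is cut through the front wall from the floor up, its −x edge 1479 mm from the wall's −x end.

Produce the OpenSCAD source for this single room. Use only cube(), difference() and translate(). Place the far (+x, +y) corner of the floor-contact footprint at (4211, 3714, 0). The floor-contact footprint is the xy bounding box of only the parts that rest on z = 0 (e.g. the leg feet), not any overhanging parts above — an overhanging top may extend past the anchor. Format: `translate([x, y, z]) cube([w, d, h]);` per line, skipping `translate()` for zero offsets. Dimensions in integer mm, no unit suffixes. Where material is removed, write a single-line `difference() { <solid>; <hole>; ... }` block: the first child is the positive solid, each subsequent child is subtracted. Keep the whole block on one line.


difference() { translate([161, 344, 0]) cube([4050, 139, 2880]); translate([1640, 344, 0]) cube([915, 139, 2041]); }
translate([161, 3575, 0]) cube([4050, 139, 2880]);
translate([161, 483, 0]) cube([139, 3092, 2880]);
translate([4072, 483, 0]) cube([139, 3092, 2880]);


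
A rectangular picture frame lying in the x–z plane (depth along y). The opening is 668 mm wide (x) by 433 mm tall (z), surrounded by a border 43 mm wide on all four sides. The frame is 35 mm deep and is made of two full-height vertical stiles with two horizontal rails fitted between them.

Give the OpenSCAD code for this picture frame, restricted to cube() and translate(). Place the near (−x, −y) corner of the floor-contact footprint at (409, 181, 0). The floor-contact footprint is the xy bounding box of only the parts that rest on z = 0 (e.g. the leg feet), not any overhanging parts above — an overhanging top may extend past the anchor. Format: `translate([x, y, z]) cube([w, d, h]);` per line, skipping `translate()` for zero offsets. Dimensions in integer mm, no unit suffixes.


translate([409, 181, 0]) cube([43, 35, 519]);
translate([1120, 181, 0]) cube([43, 35, 519]);
translate([452, 181, 0]) cube([668, 35, 43]);
translate([452, 181, 476]) cube([668, 35, 43]);


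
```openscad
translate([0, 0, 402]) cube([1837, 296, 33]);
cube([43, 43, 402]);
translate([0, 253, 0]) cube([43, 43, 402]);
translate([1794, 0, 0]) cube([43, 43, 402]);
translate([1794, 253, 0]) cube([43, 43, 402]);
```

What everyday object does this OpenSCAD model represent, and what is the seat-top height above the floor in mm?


A bench. The seat-top height is 435 mm.

A long slab on four corner posts — a bench. The slab sits at z = 402 with thickness 33, so the top is 402 + 33 = 435 mm.


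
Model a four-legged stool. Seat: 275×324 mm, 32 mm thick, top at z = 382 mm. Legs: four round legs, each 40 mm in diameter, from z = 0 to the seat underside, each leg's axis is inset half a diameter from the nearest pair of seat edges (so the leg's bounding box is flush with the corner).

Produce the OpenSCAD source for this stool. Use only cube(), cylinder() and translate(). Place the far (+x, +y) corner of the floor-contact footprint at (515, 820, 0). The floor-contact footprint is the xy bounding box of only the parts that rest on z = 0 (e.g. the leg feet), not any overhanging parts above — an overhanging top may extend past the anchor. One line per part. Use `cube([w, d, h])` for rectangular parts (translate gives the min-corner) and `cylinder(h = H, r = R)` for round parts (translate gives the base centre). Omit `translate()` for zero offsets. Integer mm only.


translate([240, 496, 350]) cube([275, 324, 32]);
translate([260, 516, 0]) cylinder(h = 350, r = 20);
translate([495, 516, 0]) cylinder(h = 350, r = 20);
translate([260, 800, 0]) cylinder(h = 350, r = 20);
translate([495, 800, 0]) cylinder(h = 350, r = 20);


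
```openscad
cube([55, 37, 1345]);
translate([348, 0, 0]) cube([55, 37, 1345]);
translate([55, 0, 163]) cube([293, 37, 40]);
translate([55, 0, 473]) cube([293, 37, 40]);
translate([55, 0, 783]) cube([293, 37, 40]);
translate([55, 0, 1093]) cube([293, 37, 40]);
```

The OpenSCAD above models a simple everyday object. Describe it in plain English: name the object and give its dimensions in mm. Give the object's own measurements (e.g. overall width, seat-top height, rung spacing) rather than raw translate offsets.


A straight ladder. Two 55×37 mm vertical rails, 1345 mm tall, stand 403 mm apart (outside-to-outside) with their front faces coplanar on the −y side. 4 rungs, each 37 mm deep and 40 mm tall, span between the inner faces of the rails, front faces flush with the rails. The lowest rung's underside is at z = 163 mm and rungs are spaced 310 mm apart (underside to underside).


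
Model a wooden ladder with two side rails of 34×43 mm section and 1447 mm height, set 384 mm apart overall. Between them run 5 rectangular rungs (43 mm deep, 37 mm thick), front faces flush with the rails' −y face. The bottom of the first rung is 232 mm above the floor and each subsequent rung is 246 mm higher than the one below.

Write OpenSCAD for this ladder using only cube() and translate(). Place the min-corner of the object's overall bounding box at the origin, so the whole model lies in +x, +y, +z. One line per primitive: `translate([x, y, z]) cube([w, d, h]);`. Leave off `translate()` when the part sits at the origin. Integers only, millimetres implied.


// rung span = 384 - 2*34 = 316
// rung[k] z = 232 + k*246
cube([34, 43, 1447]);
translate([350, 0, 0]) cube([34, 43, 1447]);
translate([34, 0, 232]) cube([316, 43, 37]);
translate([34, 0, 478]) cube([316, 43, 37]);
translate([34, 0, 724]) cube([316, 43, 37]);
translate([34, 0, 970]) cube([316, 43, 37]);
translate([34, 0, 1216]) cube([316, 43, 37]);


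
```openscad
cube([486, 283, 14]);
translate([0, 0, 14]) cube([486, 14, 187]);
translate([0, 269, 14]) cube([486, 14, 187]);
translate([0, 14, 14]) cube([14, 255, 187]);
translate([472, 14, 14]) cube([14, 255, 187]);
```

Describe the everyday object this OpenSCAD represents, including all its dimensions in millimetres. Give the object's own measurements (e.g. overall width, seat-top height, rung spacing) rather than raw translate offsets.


An open-topped rectangular box: outside dimensions 486×283×201 mm, with a uniform wall and base thickness of 14 mm. The base is a full 486×283 slab on the floor; four walls sit on top of the base. The front and back walls (the −y and +y sides) span the full width; the two side walls fit between them.


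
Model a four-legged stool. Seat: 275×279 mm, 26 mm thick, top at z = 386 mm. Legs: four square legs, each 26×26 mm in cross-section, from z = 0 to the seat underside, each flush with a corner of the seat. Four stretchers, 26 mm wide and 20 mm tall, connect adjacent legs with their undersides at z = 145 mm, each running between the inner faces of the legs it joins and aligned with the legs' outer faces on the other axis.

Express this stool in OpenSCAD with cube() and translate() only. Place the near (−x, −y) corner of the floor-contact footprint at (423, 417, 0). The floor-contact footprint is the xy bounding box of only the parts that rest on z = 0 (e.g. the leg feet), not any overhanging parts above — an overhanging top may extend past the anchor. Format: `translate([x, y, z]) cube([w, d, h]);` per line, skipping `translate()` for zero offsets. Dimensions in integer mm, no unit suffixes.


translate([423, 417, 360]) cube([275, 279, 26]);
translate([423, 417, 0]) cube([26, 26, 360]);
translate([672, 417, 0]) cube([26, 26, 360]);
translate([423, 670, 0]) cube([26, 26, 360]);
translate([672, 670, 0]) cube([26, 26, 360]);
translate([449, 417, 145]) cube([223, 26, 20]);
translate([449, 670, 145]) cube([223, 26, 20]);
translate([423, 443, 145]) cube([26, 227, 20]);
translate([672, 443, 145]) cube([26, 227, 20]);


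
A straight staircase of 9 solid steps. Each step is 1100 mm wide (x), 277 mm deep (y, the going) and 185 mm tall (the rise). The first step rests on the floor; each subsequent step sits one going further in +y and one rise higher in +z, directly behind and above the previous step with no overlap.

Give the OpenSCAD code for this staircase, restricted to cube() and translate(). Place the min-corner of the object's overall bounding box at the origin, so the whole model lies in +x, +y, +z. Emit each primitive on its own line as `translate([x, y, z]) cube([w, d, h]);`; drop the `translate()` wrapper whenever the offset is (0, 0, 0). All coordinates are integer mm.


cube([1100, 277, 185]);
translate([0, 277, 185]) cube([1100, 277, 185]);
translate([0, 554, 370]) cube([1100, 277, 185]);
translate([0, 831, 555]) cube([1100, 277, 185]);
translate([0, 1108, 740]) cube([1100, 277, 185]);
translate([0, 1385, 925]) cube([1100, 277, 185]);
translate([0, 1662, 1110]) cube([1100, 277, 185]);
translate([0, 1939, 1295]) cube([1100, 277, 185]);
translate([0, 2216, 1480]) cube([1100, 277, 185]);


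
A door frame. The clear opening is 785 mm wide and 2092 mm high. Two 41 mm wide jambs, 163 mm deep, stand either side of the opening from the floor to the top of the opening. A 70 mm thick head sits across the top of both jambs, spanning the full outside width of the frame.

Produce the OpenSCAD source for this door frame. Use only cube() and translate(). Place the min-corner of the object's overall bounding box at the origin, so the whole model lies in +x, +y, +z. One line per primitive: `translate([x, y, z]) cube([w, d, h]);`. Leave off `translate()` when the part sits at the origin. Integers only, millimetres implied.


cube([41, 163, 2092]);
translate([826, 0, 0]) cube([41, 163, 2092]);
translate([0, 0, 2092]) cube([867, 163, 70]);


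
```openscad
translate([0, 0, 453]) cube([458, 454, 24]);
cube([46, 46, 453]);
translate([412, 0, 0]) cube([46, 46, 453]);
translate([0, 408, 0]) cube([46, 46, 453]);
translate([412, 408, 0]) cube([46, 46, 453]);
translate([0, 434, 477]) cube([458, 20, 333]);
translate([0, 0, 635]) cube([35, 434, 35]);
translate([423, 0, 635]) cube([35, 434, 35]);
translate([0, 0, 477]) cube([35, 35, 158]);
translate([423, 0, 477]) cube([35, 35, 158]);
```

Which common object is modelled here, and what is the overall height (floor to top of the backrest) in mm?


A chair. The overall height is 810 mm.

A slab on four corner posts with a tall panel at the back — a chair. The seat slab sits at z = 453 with thickness 24, and the 333 mm backrest starts at the seat top, so the overall height is 453 + 24 + 333 = 810 mm.


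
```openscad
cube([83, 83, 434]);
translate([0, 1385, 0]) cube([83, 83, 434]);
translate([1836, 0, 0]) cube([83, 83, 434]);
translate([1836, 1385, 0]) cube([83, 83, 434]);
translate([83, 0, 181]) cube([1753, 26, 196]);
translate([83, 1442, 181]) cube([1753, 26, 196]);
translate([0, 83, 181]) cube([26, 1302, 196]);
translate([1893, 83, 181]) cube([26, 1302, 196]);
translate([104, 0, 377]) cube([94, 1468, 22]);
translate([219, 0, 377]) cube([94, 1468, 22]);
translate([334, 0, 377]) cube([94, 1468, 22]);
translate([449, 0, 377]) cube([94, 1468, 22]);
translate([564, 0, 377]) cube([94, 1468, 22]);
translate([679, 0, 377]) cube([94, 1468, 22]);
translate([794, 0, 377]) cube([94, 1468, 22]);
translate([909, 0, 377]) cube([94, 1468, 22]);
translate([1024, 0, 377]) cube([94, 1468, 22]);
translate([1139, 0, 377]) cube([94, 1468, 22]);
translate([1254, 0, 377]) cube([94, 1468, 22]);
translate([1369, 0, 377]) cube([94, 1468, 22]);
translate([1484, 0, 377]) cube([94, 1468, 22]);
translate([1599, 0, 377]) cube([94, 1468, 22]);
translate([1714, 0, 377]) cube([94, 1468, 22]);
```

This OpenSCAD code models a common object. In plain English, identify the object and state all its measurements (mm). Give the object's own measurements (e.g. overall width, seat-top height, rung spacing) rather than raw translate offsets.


A bed frame 1919 mm long (x) by 1468 mm wide (y). Four 83×83 mm corner posts, 434 mm tall, at the corners of the footprint. Four rails of 26 mm thickness and 196 mm height run between adjacent posts with their undersides at z = 181 mm, their outer faces flush with the outside of the frame (the two x-running rails run between the posts' inner faces; the two y-running rails run between the posts' inner faces). 15 slats, each 94 mm wide (x) and 22 mm thick, lie across the top of the two x-running rails, running the full 1468 mm width of the frame in y; along x they sit between the end posts with a 21 mm gap after the −x posts and between neighbouring slats, leaving 28 mm before the +x posts.
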